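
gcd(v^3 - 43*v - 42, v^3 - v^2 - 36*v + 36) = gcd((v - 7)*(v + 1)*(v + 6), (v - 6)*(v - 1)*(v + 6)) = v + 6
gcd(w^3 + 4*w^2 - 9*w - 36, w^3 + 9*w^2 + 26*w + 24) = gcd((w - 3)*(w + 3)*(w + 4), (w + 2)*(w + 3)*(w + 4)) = w^2 + 7*w + 12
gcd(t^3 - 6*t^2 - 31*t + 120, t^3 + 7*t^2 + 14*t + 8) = 1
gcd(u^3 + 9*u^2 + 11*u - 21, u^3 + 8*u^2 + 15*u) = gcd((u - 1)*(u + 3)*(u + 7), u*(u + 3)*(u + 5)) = u + 3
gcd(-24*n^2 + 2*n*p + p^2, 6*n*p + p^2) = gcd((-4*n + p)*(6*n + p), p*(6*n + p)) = 6*n + p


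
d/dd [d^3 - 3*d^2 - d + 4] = 3*d^2 - 6*d - 1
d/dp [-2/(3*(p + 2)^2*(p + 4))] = 2*(3*p + 10)/(3*(p + 2)^3*(p + 4)^2)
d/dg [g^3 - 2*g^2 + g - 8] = 3*g^2 - 4*g + 1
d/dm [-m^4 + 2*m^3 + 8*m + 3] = -4*m^3 + 6*m^2 + 8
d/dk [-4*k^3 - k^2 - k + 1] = -12*k^2 - 2*k - 1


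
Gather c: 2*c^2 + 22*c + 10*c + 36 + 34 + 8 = 2*c^2 + 32*c + 78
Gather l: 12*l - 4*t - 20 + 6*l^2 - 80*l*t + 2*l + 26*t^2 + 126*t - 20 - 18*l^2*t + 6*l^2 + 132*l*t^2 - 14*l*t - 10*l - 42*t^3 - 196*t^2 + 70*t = l^2*(12 - 18*t) + l*(132*t^2 - 94*t + 4) - 42*t^3 - 170*t^2 + 192*t - 40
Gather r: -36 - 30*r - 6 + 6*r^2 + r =6*r^2 - 29*r - 42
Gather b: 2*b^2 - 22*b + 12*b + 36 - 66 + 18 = 2*b^2 - 10*b - 12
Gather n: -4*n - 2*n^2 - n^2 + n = -3*n^2 - 3*n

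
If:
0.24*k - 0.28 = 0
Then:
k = 1.17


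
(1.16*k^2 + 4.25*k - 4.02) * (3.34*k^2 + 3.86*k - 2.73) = 3.8744*k^4 + 18.6726*k^3 - 0.188599999999997*k^2 - 27.1197*k + 10.9746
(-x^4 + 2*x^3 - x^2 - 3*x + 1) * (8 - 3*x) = 3*x^5 - 14*x^4 + 19*x^3 + x^2 - 27*x + 8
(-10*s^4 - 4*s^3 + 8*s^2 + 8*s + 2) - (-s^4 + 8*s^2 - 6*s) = -9*s^4 - 4*s^3 + 14*s + 2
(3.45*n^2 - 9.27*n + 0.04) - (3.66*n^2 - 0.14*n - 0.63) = -0.21*n^2 - 9.13*n + 0.67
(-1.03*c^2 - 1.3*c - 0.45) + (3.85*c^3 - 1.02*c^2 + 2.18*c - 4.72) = 3.85*c^3 - 2.05*c^2 + 0.88*c - 5.17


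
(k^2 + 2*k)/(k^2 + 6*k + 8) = k/(k + 4)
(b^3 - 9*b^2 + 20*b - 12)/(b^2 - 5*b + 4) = (b^2 - 8*b + 12)/(b - 4)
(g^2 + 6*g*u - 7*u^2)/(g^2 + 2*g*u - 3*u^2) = (g + 7*u)/(g + 3*u)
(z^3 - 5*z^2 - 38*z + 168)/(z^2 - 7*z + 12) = (z^2 - z - 42)/(z - 3)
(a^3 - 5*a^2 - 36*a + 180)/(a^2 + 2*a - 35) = (a^2 - 36)/(a + 7)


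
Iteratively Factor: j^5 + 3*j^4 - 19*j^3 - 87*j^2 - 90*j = (j + 3)*(j^4 - 19*j^2 - 30*j) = (j - 5)*(j + 3)*(j^3 + 5*j^2 + 6*j) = j*(j - 5)*(j + 3)*(j^2 + 5*j + 6) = j*(j - 5)*(j + 2)*(j + 3)*(j + 3)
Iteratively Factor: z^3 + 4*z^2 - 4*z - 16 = (z + 2)*(z^2 + 2*z - 8) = (z + 2)*(z + 4)*(z - 2)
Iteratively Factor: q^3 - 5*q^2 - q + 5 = (q + 1)*(q^2 - 6*q + 5) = (q - 1)*(q + 1)*(q - 5)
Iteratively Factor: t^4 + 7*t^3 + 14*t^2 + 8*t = (t + 1)*(t^3 + 6*t^2 + 8*t) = (t + 1)*(t + 4)*(t^2 + 2*t) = (t + 1)*(t + 2)*(t + 4)*(t)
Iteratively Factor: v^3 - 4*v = (v + 2)*(v^2 - 2*v) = v*(v + 2)*(v - 2)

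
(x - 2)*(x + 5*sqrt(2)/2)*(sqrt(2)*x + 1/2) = sqrt(2)*x^3 - 2*sqrt(2)*x^2 + 11*x^2/2 - 11*x + 5*sqrt(2)*x/4 - 5*sqrt(2)/2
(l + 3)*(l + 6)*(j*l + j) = j*l^3 + 10*j*l^2 + 27*j*l + 18*j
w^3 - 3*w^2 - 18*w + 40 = (w - 5)*(w - 2)*(w + 4)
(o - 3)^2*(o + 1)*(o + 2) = o^4 - 3*o^3 - 7*o^2 + 15*o + 18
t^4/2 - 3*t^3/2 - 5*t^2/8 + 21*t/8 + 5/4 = (t/2 + 1/2)*(t - 5/2)*(t - 2)*(t + 1/2)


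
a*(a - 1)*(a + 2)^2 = a^4 + 3*a^3 - 4*a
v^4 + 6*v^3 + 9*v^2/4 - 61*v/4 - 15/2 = (v - 3/2)*(v + 1/2)*(v + 2)*(v + 5)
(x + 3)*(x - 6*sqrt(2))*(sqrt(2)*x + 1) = sqrt(2)*x^3 - 11*x^2 + 3*sqrt(2)*x^2 - 33*x - 6*sqrt(2)*x - 18*sqrt(2)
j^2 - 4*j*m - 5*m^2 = (j - 5*m)*(j + m)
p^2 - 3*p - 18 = (p - 6)*(p + 3)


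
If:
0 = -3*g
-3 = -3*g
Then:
No Solution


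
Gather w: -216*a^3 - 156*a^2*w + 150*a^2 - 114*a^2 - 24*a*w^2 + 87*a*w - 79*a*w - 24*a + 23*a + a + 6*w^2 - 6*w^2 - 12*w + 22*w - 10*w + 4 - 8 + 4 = -216*a^3 + 36*a^2 - 24*a*w^2 + w*(-156*a^2 + 8*a)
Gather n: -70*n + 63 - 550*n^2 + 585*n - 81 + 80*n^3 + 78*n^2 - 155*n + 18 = 80*n^3 - 472*n^2 + 360*n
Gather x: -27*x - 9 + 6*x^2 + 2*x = 6*x^2 - 25*x - 9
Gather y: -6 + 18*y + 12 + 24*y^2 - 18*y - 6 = 24*y^2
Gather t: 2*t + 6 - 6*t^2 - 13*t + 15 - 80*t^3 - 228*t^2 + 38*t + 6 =-80*t^3 - 234*t^2 + 27*t + 27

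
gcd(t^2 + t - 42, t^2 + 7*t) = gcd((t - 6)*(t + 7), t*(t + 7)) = t + 7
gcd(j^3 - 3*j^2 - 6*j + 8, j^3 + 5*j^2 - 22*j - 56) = j^2 - 2*j - 8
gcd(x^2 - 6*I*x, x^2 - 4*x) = x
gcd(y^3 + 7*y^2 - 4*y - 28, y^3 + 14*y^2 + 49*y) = y + 7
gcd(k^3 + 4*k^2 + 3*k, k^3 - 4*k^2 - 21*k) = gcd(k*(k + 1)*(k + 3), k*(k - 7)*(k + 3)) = k^2 + 3*k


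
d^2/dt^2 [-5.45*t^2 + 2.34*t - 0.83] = -10.9000000000000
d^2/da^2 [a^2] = 2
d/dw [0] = 0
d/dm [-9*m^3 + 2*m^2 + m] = -27*m^2 + 4*m + 1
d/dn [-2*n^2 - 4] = -4*n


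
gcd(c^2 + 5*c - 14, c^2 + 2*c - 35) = c + 7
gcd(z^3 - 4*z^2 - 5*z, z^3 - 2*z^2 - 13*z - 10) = z^2 - 4*z - 5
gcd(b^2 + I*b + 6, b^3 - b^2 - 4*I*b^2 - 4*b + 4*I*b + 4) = b - 2*I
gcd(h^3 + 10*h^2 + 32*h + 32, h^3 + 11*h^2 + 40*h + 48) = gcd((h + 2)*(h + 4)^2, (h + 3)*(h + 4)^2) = h^2 + 8*h + 16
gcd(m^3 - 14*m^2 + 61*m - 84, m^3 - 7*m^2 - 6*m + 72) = m - 4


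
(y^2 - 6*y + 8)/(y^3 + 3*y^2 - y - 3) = (y^2 - 6*y + 8)/(y^3 + 3*y^2 - y - 3)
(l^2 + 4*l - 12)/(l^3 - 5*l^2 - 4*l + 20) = (l + 6)/(l^2 - 3*l - 10)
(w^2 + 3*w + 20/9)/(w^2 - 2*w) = (w^2 + 3*w + 20/9)/(w*(w - 2))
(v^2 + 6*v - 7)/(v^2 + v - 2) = (v + 7)/(v + 2)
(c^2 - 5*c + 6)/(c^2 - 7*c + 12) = (c - 2)/(c - 4)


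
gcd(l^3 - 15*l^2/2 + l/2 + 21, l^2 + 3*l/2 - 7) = l - 2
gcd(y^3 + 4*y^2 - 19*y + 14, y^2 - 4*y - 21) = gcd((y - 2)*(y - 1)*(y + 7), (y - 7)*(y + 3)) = 1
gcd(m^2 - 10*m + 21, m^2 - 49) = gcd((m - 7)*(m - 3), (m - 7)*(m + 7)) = m - 7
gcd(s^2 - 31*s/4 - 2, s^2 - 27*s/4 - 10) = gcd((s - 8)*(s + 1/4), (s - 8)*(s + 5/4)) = s - 8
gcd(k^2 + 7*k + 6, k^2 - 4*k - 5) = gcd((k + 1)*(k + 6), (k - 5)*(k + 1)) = k + 1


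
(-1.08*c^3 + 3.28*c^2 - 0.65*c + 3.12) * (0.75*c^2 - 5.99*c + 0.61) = -0.81*c^5 + 8.9292*c^4 - 20.7935*c^3 + 8.2343*c^2 - 19.0853*c + 1.9032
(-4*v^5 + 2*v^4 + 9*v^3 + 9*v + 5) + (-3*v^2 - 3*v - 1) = -4*v^5 + 2*v^4 + 9*v^3 - 3*v^2 + 6*v + 4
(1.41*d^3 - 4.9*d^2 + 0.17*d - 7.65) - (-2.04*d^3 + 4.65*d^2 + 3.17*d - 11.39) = 3.45*d^3 - 9.55*d^2 - 3.0*d + 3.74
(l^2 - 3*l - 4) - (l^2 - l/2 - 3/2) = -5*l/2 - 5/2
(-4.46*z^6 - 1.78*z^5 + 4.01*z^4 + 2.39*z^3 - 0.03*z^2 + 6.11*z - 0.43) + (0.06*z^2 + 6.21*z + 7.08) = -4.46*z^6 - 1.78*z^5 + 4.01*z^4 + 2.39*z^3 + 0.03*z^2 + 12.32*z + 6.65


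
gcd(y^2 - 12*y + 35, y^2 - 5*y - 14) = y - 7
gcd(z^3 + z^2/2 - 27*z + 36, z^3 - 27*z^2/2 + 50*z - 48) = z^2 - 11*z/2 + 6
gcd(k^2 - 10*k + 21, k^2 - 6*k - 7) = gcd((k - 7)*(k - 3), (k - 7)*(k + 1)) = k - 7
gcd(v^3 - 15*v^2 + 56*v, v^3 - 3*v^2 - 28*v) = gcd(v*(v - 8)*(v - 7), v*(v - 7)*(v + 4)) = v^2 - 7*v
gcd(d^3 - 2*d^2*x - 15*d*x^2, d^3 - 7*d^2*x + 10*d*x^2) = -d^2 + 5*d*x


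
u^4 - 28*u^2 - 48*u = u*(u - 6)*(u + 2)*(u + 4)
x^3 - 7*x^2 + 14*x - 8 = (x - 4)*(x - 2)*(x - 1)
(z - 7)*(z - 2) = z^2 - 9*z + 14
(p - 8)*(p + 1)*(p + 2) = p^3 - 5*p^2 - 22*p - 16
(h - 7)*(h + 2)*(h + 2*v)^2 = h^4 + 4*h^3*v - 5*h^3 + 4*h^2*v^2 - 20*h^2*v - 14*h^2 - 20*h*v^2 - 56*h*v - 56*v^2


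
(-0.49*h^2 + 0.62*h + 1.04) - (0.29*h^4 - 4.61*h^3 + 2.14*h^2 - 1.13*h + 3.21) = -0.29*h^4 + 4.61*h^3 - 2.63*h^2 + 1.75*h - 2.17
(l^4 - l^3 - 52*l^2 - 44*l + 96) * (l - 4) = l^5 - 5*l^4 - 48*l^3 + 164*l^2 + 272*l - 384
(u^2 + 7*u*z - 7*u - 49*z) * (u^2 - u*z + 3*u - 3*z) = u^4 + 6*u^3*z - 4*u^3 - 7*u^2*z^2 - 24*u^2*z - 21*u^2 + 28*u*z^2 - 126*u*z + 147*z^2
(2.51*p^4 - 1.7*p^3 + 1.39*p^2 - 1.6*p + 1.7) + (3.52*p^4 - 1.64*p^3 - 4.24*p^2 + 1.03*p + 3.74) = 6.03*p^4 - 3.34*p^3 - 2.85*p^2 - 0.57*p + 5.44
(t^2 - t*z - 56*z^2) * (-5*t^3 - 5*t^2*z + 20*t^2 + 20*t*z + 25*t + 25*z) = -5*t^5 + 20*t^4 + 285*t^3*z^2 + 25*t^3 + 280*t^2*z^3 - 1140*t^2*z^2 - 1120*t*z^3 - 1425*t*z^2 - 1400*z^3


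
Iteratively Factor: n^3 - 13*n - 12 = (n + 1)*(n^2 - n - 12) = (n - 4)*(n + 1)*(n + 3)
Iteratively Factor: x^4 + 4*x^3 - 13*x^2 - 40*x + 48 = (x - 1)*(x^3 + 5*x^2 - 8*x - 48) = (x - 1)*(x + 4)*(x^2 + x - 12) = (x - 3)*(x - 1)*(x + 4)*(x + 4)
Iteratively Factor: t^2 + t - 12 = (t + 4)*(t - 3)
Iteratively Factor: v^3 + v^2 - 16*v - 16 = (v + 4)*(v^2 - 3*v - 4) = (v + 1)*(v + 4)*(v - 4)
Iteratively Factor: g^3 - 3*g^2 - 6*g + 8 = (g - 1)*(g^2 - 2*g - 8) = (g - 4)*(g - 1)*(g + 2)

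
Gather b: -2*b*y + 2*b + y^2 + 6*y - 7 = b*(2 - 2*y) + y^2 + 6*y - 7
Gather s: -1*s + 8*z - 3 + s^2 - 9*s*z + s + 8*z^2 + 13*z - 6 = s^2 - 9*s*z + 8*z^2 + 21*z - 9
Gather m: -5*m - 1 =-5*m - 1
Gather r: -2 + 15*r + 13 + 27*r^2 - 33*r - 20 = 27*r^2 - 18*r - 9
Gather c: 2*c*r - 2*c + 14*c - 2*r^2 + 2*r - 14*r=c*(2*r + 12) - 2*r^2 - 12*r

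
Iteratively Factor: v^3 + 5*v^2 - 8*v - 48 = (v + 4)*(v^2 + v - 12) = (v + 4)^2*(v - 3)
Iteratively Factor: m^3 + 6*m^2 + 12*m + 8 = (m + 2)*(m^2 + 4*m + 4) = (m + 2)^2*(m + 2)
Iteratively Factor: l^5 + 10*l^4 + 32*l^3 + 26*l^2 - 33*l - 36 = (l + 1)*(l^4 + 9*l^3 + 23*l^2 + 3*l - 36) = (l + 1)*(l + 4)*(l^3 + 5*l^2 + 3*l - 9) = (l + 1)*(l + 3)*(l + 4)*(l^2 + 2*l - 3) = (l + 1)*(l + 3)^2*(l + 4)*(l - 1)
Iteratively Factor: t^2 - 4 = (t + 2)*(t - 2)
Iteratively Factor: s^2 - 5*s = (s - 5)*(s)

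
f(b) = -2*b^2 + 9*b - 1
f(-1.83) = -24.17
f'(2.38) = -0.52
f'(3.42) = -4.68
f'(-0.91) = 12.64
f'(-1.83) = 16.32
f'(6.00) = -15.00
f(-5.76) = -119.20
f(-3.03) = -46.63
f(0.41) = 2.35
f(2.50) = 9.00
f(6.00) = -19.00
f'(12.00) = -39.00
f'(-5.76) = 32.04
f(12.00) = -181.00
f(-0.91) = -10.85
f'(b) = 9 - 4*b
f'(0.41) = 7.36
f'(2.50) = -1.00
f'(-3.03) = 21.12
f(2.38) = 9.09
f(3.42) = 6.39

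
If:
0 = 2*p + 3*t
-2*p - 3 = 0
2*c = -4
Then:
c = -2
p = -3/2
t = 1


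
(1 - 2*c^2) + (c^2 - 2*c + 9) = -c^2 - 2*c + 10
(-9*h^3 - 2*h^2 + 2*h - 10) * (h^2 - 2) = -9*h^5 - 2*h^4 + 20*h^3 - 6*h^2 - 4*h + 20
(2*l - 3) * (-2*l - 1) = -4*l^2 + 4*l + 3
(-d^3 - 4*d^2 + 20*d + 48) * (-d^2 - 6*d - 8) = d^5 + 10*d^4 + 12*d^3 - 136*d^2 - 448*d - 384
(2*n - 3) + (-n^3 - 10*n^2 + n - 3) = -n^3 - 10*n^2 + 3*n - 6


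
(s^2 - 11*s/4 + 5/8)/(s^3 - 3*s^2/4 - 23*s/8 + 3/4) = (2*s - 5)/(2*s^2 - s - 6)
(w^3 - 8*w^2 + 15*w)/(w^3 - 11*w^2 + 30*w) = (w - 3)/(w - 6)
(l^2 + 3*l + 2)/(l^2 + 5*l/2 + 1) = 2*(l + 1)/(2*l + 1)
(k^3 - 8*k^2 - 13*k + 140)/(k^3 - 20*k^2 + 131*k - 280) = (k + 4)/(k - 8)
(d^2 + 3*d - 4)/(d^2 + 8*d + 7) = (d^2 + 3*d - 4)/(d^2 + 8*d + 7)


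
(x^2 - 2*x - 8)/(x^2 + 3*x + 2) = (x - 4)/(x + 1)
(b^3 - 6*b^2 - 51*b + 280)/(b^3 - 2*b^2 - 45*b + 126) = (b^2 - 13*b + 40)/(b^2 - 9*b + 18)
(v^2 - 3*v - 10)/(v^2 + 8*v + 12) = (v - 5)/(v + 6)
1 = 1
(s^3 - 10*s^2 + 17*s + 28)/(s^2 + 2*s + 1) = (s^2 - 11*s + 28)/(s + 1)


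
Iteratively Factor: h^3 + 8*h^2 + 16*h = (h + 4)*(h^2 + 4*h) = h*(h + 4)*(h + 4)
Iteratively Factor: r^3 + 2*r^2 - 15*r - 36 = (r + 3)*(r^2 - r - 12) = (r - 4)*(r + 3)*(r + 3)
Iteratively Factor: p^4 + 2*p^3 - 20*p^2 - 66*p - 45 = (p + 1)*(p^3 + p^2 - 21*p - 45) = (p + 1)*(p + 3)*(p^2 - 2*p - 15) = (p + 1)*(p + 3)^2*(p - 5)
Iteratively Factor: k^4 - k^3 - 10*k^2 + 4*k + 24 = (k - 3)*(k^3 + 2*k^2 - 4*k - 8) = (k - 3)*(k + 2)*(k^2 - 4) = (k - 3)*(k + 2)^2*(k - 2)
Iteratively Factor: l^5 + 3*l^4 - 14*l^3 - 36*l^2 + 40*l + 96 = (l + 2)*(l^4 + l^3 - 16*l^2 - 4*l + 48) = (l + 2)*(l + 4)*(l^3 - 3*l^2 - 4*l + 12) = (l + 2)^2*(l + 4)*(l^2 - 5*l + 6) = (l - 2)*(l + 2)^2*(l + 4)*(l - 3)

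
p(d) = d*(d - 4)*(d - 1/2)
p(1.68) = -4.60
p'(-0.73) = 10.17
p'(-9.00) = 326.00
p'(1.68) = -4.65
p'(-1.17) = 16.64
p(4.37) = 6.26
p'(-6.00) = 164.00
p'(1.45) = -4.74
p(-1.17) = -10.10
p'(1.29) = -4.62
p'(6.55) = 71.76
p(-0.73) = -4.25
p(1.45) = -3.51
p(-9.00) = -1111.50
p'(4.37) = 19.96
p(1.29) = -2.76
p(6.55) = 101.05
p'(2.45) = -2.04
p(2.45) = -7.41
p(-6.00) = -390.00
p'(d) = d*(d - 4) + d*(d - 1/2) + (d - 4)*(d - 1/2)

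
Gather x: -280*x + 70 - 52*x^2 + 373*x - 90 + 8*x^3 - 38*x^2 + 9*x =8*x^3 - 90*x^2 + 102*x - 20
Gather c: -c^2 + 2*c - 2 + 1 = -c^2 + 2*c - 1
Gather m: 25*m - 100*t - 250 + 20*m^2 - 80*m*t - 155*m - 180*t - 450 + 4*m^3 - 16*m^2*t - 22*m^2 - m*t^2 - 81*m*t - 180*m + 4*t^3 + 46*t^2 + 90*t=4*m^3 + m^2*(-16*t - 2) + m*(-t^2 - 161*t - 310) + 4*t^3 + 46*t^2 - 190*t - 700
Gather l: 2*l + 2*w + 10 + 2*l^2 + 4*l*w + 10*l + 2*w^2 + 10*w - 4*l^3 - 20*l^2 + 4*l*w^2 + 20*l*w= -4*l^3 - 18*l^2 + l*(4*w^2 + 24*w + 12) + 2*w^2 + 12*w + 10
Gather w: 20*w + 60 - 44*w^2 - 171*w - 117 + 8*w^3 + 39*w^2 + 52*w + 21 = 8*w^3 - 5*w^2 - 99*w - 36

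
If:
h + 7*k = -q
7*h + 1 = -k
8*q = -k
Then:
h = -55/377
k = 8/377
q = -1/377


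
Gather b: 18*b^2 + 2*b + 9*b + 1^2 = 18*b^2 + 11*b + 1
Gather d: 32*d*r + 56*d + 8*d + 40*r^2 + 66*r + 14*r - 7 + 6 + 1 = d*(32*r + 64) + 40*r^2 + 80*r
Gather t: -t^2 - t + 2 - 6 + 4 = -t^2 - t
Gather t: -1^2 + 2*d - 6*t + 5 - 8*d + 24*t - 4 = -6*d + 18*t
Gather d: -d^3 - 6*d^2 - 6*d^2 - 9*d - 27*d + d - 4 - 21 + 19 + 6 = -d^3 - 12*d^2 - 35*d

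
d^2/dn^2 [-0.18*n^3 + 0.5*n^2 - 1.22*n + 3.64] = 1.0 - 1.08*n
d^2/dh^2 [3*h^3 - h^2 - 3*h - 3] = 18*h - 2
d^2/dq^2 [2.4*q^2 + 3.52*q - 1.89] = 4.80000000000000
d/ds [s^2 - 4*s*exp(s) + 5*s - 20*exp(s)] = -4*s*exp(s) + 2*s - 24*exp(s) + 5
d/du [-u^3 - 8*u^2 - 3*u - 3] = -3*u^2 - 16*u - 3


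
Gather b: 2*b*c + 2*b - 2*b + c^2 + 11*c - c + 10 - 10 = 2*b*c + c^2 + 10*c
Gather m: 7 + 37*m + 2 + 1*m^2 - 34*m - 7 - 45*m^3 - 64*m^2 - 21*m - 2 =-45*m^3 - 63*m^2 - 18*m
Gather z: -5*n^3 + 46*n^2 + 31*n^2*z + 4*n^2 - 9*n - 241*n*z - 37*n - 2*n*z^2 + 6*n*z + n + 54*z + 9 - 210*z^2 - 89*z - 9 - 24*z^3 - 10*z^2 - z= -5*n^3 + 50*n^2 - 45*n - 24*z^3 + z^2*(-2*n - 220) + z*(31*n^2 - 235*n - 36)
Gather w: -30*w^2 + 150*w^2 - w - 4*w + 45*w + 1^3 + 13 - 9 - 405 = 120*w^2 + 40*w - 400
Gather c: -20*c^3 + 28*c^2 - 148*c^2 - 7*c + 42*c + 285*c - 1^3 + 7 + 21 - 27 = -20*c^3 - 120*c^2 + 320*c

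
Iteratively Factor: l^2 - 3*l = (l - 3)*(l)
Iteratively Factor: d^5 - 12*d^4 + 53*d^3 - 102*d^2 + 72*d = (d - 3)*(d^4 - 9*d^3 + 26*d^2 - 24*d) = (d - 3)^2*(d^3 - 6*d^2 + 8*d) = (d - 3)^2*(d - 2)*(d^2 - 4*d) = (d - 4)*(d - 3)^2*(d - 2)*(d)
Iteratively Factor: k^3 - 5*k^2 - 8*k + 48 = (k - 4)*(k^2 - k - 12) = (k - 4)*(k + 3)*(k - 4)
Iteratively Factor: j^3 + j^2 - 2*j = (j)*(j^2 + j - 2) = j*(j + 2)*(j - 1)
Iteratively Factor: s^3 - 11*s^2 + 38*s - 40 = (s - 4)*(s^2 - 7*s + 10) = (s - 5)*(s - 4)*(s - 2)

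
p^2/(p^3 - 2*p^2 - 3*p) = p/(p^2 - 2*p - 3)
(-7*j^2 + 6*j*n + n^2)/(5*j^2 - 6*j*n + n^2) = (-7*j - n)/(5*j - n)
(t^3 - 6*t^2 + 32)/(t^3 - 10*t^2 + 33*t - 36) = (t^2 - 2*t - 8)/(t^2 - 6*t + 9)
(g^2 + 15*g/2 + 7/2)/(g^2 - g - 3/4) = 2*(g + 7)/(2*g - 3)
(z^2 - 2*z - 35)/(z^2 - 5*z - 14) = (z + 5)/(z + 2)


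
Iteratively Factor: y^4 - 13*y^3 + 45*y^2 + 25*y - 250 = (y - 5)*(y^3 - 8*y^2 + 5*y + 50) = (y - 5)^2*(y^2 - 3*y - 10) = (y - 5)^2*(y + 2)*(y - 5)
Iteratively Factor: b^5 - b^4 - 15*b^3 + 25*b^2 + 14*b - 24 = (b - 2)*(b^4 + b^3 - 13*b^2 - b + 12) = (b - 3)*(b - 2)*(b^3 + 4*b^2 - b - 4) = (b - 3)*(b - 2)*(b + 1)*(b^2 + 3*b - 4) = (b - 3)*(b - 2)*(b - 1)*(b + 1)*(b + 4)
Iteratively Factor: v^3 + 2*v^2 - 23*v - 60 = (v + 4)*(v^2 - 2*v - 15) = (v - 5)*(v + 4)*(v + 3)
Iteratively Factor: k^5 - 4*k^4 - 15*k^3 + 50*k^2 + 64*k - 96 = (k + 3)*(k^4 - 7*k^3 + 6*k^2 + 32*k - 32) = (k - 4)*(k + 3)*(k^3 - 3*k^2 - 6*k + 8) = (k - 4)^2*(k + 3)*(k^2 + k - 2) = (k - 4)^2*(k + 2)*(k + 3)*(k - 1)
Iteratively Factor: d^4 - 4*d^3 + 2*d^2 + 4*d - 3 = (d - 1)*(d^3 - 3*d^2 - d + 3) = (d - 1)*(d + 1)*(d^2 - 4*d + 3) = (d - 3)*(d - 1)*(d + 1)*(d - 1)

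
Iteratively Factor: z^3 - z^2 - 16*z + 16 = (z + 4)*(z^2 - 5*z + 4) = (z - 4)*(z + 4)*(z - 1)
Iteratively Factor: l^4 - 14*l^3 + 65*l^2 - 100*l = (l - 4)*(l^3 - 10*l^2 + 25*l) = (l - 5)*(l - 4)*(l^2 - 5*l) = (l - 5)^2*(l - 4)*(l)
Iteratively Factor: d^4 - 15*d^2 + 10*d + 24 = (d - 2)*(d^3 + 2*d^2 - 11*d - 12) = (d - 3)*(d - 2)*(d^2 + 5*d + 4) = (d - 3)*(d - 2)*(d + 4)*(d + 1)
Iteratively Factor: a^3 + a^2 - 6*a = (a - 2)*(a^2 + 3*a) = (a - 2)*(a + 3)*(a)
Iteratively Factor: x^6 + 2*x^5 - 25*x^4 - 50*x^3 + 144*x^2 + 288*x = (x + 4)*(x^5 - 2*x^4 - 17*x^3 + 18*x^2 + 72*x) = x*(x + 4)*(x^4 - 2*x^3 - 17*x^2 + 18*x + 72) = x*(x + 2)*(x + 4)*(x^3 - 4*x^2 - 9*x + 36) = x*(x - 4)*(x + 2)*(x + 4)*(x^2 - 9) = x*(x - 4)*(x - 3)*(x + 2)*(x + 4)*(x + 3)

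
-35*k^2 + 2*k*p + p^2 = (-5*k + p)*(7*k + p)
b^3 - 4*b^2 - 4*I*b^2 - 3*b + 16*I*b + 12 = (b - 4)*(b - 3*I)*(b - I)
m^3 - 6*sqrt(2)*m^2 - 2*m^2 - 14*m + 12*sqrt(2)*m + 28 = (m - 2)*(m - 7*sqrt(2))*(m + sqrt(2))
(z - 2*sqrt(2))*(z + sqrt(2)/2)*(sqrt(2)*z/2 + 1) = sqrt(2)*z^3/2 - z^2/2 - 5*sqrt(2)*z/2 - 2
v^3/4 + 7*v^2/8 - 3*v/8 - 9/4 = (v/4 + 1/2)*(v - 3/2)*(v + 3)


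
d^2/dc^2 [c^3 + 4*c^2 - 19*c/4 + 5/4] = 6*c + 8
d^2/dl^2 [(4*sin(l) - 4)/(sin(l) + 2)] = 12*(sin(l)^2 - 2*sin(l) - 2)/(sin(l) + 2)^3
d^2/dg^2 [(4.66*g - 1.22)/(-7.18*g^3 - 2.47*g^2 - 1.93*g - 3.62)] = (-1441.405104*g^5 + 258.86772*g^4 + 418.469972*g^3 + 1599.545028*g^2 + 94.638204*g + 52.386852)/(370.146232*g^9 + 382.003284*g^8 + 429.901782*g^7 + 780.294955*g^6 + 500.754069*g^5 + 394.840011*g^4 + 392.999245*g^3 + 137.556018*g^2 + 75.874476*g + 47.437928)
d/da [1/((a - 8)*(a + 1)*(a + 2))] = (-(a - 8)*(a + 1) - (a - 8)*(a + 2) - (a + 1)*(a + 2))/((a - 8)^2*(a + 1)^2*(a + 2)^2)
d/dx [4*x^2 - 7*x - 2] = 8*x - 7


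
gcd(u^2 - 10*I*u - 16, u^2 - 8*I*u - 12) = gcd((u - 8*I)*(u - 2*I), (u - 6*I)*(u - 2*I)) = u - 2*I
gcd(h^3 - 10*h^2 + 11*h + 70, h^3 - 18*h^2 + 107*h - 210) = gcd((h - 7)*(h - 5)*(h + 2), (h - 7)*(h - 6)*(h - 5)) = h^2 - 12*h + 35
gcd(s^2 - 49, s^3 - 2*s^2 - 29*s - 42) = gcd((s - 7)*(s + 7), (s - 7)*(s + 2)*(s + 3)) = s - 7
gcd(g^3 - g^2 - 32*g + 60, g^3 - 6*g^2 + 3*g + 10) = g^2 - 7*g + 10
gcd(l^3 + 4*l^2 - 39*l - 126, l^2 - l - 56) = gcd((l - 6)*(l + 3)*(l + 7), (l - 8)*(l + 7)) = l + 7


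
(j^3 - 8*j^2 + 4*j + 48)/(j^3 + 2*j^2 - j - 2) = (j^2 - 10*j + 24)/(j^2 - 1)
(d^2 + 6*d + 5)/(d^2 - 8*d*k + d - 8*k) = (d + 5)/(d - 8*k)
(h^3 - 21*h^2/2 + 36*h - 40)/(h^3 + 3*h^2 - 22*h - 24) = (h^2 - 13*h/2 + 10)/(h^2 + 7*h + 6)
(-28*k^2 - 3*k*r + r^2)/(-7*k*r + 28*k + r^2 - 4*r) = (4*k + r)/(r - 4)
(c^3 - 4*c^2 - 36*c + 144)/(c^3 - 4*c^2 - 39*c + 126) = (c^2 - 10*c + 24)/(c^2 - 10*c + 21)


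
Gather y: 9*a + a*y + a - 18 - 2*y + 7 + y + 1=10*a + y*(a - 1) - 10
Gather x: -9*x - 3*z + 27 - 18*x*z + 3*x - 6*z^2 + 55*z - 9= x*(-18*z - 6) - 6*z^2 + 52*z + 18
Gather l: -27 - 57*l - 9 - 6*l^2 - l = -6*l^2 - 58*l - 36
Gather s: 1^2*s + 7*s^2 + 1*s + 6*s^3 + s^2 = 6*s^3 + 8*s^2 + 2*s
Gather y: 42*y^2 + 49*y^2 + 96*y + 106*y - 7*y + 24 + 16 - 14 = 91*y^2 + 195*y + 26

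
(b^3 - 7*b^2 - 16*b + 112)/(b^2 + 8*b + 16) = (b^2 - 11*b + 28)/(b + 4)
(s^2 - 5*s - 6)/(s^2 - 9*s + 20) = (s^2 - 5*s - 6)/(s^2 - 9*s + 20)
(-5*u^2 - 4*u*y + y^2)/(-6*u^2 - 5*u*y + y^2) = (-5*u + y)/(-6*u + y)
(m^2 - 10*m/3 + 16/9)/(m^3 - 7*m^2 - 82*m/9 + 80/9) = (3*m - 8)/(3*m^2 - 19*m - 40)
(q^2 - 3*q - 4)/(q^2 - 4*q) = (q + 1)/q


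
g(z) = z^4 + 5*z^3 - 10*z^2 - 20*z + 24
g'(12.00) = 8812.00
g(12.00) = 27720.00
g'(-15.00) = -9845.00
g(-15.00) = 31824.00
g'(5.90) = 1205.67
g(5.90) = 1796.53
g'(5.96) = 1240.46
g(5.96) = 1869.91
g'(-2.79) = 65.69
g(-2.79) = -46.04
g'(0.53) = -25.79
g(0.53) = 11.41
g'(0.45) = -25.60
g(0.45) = 13.47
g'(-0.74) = 1.39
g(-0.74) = 31.60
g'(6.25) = 1417.50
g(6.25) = 2254.96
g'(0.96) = -21.84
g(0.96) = 0.86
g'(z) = 4*z^3 + 15*z^2 - 20*z - 20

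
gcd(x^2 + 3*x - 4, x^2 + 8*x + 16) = x + 4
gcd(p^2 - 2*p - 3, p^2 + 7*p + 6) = p + 1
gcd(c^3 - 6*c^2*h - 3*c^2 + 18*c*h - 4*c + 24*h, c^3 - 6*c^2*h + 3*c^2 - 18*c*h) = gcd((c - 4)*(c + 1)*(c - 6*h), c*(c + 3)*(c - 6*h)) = c - 6*h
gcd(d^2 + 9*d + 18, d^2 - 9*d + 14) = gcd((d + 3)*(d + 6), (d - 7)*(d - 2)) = 1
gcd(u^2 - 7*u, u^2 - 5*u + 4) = 1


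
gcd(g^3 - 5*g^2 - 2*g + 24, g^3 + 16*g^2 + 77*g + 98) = g + 2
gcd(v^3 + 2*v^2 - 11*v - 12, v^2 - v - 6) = v - 3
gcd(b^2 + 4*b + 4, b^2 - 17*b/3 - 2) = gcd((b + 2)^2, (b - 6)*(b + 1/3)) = 1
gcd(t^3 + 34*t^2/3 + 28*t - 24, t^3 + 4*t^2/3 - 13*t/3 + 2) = t - 2/3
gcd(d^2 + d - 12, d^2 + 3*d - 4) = d + 4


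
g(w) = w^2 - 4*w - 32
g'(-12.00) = -28.00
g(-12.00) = 160.00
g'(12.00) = 20.00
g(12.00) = 64.00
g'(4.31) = 4.62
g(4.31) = -30.66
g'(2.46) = 0.92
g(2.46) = -35.79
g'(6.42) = 8.84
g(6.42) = -16.46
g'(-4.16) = -12.32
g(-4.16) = 1.95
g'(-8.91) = -21.82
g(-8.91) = 83.03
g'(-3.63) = -11.26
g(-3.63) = -4.30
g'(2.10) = 0.20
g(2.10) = -35.99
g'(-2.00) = -8.00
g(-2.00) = -20.00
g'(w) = 2*w - 4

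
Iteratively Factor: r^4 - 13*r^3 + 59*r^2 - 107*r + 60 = (r - 5)*(r^3 - 8*r^2 + 19*r - 12) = (r - 5)*(r - 3)*(r^2 - 5*r + 4) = (r - 5)*(r - 3)*(r - 1)*(r - 4)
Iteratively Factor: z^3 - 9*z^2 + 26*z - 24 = (z - 2)*(z^2 - 7*z + 12) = (z - 3)*(z - 2)*(z - 4)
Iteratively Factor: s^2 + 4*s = (s)*(s + 4)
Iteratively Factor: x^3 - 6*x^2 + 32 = (x + 2)*(x^2 - 8*x + 16) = (x - 4)*(x + 2)*(x - 4)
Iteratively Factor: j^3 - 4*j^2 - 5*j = (j)*(j^2 - 4*j - 5) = j*(j + 1)*(j - 5)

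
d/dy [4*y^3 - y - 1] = 12*y^2 - 1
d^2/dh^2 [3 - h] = 0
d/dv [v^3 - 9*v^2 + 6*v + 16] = 3*v^2 - 18*v + 6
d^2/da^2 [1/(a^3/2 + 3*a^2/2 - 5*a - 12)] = 4*(-3*(a + 1)*(a^3 + 3*a^2 - 10*a - 24) + (3*a^2 + 6*a - 10)^2)/(a^3 + 3*a^2 - 10*a - 24)^3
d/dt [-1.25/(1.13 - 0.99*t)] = -1.2375/(0.99*t - 1.13)^2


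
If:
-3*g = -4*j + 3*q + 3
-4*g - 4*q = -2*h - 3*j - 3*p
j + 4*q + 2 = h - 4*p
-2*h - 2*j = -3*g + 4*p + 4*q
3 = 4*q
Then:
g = -38/3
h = -445/48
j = -131/16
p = -73/48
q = 3/4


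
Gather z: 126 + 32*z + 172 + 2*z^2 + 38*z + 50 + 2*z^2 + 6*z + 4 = 4*z^2 + 76*z + 352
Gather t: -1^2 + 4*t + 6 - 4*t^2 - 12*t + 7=-4*t^2 - 8*t + 12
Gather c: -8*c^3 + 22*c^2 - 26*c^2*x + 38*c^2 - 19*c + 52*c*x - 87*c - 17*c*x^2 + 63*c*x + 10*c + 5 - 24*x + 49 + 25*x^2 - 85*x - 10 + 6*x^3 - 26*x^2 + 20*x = -8*c^3 + c^2*(60 - 26*x) + c*(-17*x^2 + 115*x - 96) + 6*x^3 - x^2 - 89*x + 44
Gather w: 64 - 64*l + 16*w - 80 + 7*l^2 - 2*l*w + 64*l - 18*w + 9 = 7*l^2 + w*(-2*l - 2) - 7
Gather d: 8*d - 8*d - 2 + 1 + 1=0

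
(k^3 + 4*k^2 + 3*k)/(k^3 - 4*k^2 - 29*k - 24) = k/(k - 8)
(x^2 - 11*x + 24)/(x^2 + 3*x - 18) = (x - 8)/(x + 6)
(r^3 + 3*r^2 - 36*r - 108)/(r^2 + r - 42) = (r^2 + 9*r + 18)/(r + 7)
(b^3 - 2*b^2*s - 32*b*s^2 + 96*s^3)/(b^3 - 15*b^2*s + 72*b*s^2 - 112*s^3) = (-b - 6*s)/(-b + 7*s)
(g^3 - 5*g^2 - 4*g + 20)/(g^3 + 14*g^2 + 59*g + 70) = (g^2 - 7*g + 10)/(g^2 + 12*g + 35)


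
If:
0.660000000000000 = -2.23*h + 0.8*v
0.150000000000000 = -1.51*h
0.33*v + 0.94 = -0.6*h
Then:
No Solution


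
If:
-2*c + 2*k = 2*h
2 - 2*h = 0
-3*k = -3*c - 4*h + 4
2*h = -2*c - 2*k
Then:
No Solution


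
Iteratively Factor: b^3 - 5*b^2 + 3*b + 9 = (b - 3)*(b^2 - 2*b - 3) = (b - 3)^2*(b + 1)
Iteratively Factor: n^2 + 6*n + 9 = (n + 3)*(n + 3)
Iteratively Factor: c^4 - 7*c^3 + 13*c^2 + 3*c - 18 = (c - 3)*(c^3 - 4*c^2 + c + 6) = (c - 3)*(c - 2)*(c^2 - 2*c - 3) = (c - 3)*(c - 2)*(c + 1)*(c - 3)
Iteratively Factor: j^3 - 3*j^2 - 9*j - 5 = (j + 1)*(j^2 - 4*j - 5) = (j + 1)^2*(j - 5)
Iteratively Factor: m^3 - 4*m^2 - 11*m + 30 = (m + 3)*(m^2 - 7*m + 10) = (m - 5)*(m + 3)*(m - 2)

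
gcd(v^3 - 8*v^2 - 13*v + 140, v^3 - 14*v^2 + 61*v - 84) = v - 7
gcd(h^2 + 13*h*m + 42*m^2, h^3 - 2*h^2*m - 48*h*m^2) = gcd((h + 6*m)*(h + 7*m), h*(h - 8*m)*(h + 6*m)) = h + 6*m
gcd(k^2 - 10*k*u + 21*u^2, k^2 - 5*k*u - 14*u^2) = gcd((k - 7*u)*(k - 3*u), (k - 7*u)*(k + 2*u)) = -k + 7*u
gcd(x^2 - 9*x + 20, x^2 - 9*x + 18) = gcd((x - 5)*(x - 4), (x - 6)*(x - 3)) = 1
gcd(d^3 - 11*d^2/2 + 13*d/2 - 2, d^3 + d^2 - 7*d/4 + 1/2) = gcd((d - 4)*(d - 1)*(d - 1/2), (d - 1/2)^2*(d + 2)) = d - 1/2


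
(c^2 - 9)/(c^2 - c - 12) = (c - 3)/(c - 4)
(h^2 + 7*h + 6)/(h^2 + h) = (h + 6)/h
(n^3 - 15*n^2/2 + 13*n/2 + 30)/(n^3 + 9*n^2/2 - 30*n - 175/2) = (2*n^2 - 5*n - 12)/(2*n^2 + 19*n + 35)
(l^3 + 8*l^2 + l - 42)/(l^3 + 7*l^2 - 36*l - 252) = (l^2 + l - 6)/(l^2 - 36)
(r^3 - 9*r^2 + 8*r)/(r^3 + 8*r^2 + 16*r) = (r^2 - 9*r + 8)/(r^2 + 8*r + 16)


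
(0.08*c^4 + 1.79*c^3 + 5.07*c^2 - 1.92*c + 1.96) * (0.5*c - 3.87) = 0.04*c^5 + 0.5854*c^4 - 4.3923*c^3 - 20.5809*c^2 + 8.4104*c - 7.5852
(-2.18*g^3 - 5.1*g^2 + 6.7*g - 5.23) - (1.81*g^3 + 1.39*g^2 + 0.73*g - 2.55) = -3.99*g^3 - 6.49*g^2 + 5.97*g - 2.68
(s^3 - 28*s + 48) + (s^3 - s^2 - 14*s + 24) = 2*s^3 - s^2 - 42*s + 72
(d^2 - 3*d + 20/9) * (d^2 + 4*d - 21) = d^4 + d^3 - 277*d^2/9 + 647*d/9 - 140/3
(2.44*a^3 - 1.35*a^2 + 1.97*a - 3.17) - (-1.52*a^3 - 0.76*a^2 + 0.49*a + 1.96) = 3.96*a^3 - 0.59*a^2 + 1.48*a - 5.13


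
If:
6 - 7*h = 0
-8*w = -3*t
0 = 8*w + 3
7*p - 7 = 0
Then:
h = 6/7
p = 1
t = -1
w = -3/8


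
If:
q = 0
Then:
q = 0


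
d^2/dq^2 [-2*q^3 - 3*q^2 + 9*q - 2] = -12*q - 6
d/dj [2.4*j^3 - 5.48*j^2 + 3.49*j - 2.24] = 7.2*j^2 - 10.96*j + 3.49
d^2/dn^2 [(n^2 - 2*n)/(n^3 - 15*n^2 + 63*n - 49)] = 2*(n^4 + 8*n^3 - 36*n^2 + 68*n - 77)/(n^7 - 31*n^6 + 381*n^5 - 2339*n^4 + 7427*n^3 - 11613*n^2 + 8575*n - 2401)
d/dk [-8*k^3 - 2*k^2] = 4*k*(-6*k - 1)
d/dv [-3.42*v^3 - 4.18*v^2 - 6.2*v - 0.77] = -10.26*v^2 - 8.36*v - 6.2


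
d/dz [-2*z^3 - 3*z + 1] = -6*z^2 - 3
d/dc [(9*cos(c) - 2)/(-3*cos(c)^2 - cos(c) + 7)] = (27*sin(c)^2 + 12*cos(c) - 88)*sin(c)/(3*cos(c)^2 + cos(c) - 7)^2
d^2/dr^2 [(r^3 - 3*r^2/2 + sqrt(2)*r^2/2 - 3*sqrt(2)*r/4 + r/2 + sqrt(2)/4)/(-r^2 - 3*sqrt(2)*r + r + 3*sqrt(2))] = 5*(-12 - sqrt(2))/(2*(r^3 + 9*sqrt(2)*r^2 + 54*r + 54*sqrt(2)))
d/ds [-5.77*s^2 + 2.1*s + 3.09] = 2.1 - 11.54*s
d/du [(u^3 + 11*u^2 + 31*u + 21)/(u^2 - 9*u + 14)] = (u^4 - 18*u^3 - 88*u^2 + 266*u + 623)/(u^4 - 18*u^3 + 109*u^2 - 252*u + 196)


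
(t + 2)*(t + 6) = t^2 + 8*t + 12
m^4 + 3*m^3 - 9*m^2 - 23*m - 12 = (m - 3)*(m + 1)^2*(m + 4)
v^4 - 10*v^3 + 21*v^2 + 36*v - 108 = (v - 6)*(v - 3)^2*(v + 2)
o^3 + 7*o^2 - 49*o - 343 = (o - 7)*(o + 7)^2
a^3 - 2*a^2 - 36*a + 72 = (a - 6)*(a - 2)*(a + 6)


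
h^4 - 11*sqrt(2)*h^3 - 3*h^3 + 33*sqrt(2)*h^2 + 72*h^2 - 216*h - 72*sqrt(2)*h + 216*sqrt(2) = (h - 3)*(h - 6*sqrt(2))*(h - 3*sqrt(2))*(h - 2*sqrt(2))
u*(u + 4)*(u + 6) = u^3 + 10*u^2 + 24*u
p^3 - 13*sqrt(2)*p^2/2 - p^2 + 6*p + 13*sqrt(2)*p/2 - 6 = (p - 1)*(p - 6*sqrt(2))*(p - sqrt(2)/2)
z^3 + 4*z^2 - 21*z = z*(z - 3)*(z + 7)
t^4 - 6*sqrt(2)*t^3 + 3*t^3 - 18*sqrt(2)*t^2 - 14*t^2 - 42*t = t*(t + 3)*(t - 7*sqrt(2))*(t + sqrt(2))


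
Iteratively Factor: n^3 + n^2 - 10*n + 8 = (n + 4)*(n^2 - 3*n + 2) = (n - 1)*(n + 4)*(n - 2)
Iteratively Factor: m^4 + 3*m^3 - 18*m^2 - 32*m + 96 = (m + 4)*(m^3 - m^2 - 14*m + 24) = (m + 4)^2*(m^2 - 5*m + 6) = (m - 3)*(m + 4)^2*(m - 2)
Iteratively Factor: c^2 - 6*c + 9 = (c - 3)*(c - 3)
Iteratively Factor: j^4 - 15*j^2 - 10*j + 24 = (j - 1)*(j^3 + j^2 - 14*j - 24) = (j - 1)*(j + 3)*(j^2 - 2*j - 8) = (j - 1)*(j + 2)*(j + 3)*(j - 4)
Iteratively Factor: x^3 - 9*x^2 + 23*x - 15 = (x - 1)*(x^2 - 8*x + 15) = (x - 3)*(x - 1)*(x - 5)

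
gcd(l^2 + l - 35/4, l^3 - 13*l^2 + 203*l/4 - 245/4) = l - 5/2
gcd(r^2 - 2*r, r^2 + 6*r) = r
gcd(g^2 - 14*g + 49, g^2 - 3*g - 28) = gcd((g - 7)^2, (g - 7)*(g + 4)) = g - 7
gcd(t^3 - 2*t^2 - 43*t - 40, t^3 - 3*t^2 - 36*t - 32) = t^2 - 7*t - 8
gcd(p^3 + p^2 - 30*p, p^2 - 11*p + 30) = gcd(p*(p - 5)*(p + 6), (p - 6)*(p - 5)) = p - 5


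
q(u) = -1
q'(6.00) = 0.00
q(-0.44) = -1.00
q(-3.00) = -1.00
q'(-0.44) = 0.00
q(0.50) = -1.00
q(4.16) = -1.00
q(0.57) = -1.00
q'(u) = 0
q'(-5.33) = 0.00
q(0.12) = -1.00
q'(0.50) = 0.00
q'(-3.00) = 0.00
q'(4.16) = 0.00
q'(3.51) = 0.00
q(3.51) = -1.00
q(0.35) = -1.00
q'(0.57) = 0.00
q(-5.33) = -1.00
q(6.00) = -1.00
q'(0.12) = 0.00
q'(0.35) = 0.00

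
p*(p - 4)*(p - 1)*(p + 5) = p^4 - 21*p^2 + 20*p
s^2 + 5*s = s*(s + 5)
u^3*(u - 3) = u^4 - 3*u^3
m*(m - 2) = m^2 - 2*m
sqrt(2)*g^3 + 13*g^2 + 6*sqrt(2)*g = g*(g + 6*sqrt(2))*(sqrt(2)*g + 1)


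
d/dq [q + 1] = 1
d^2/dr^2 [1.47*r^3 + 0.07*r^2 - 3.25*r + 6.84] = 8.82*r + 0.14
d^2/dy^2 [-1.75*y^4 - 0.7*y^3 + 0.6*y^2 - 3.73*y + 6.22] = -21.0*y^2 - 4.2*y + 1.2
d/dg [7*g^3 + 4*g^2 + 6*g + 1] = 21*g^2 + 8*g + 6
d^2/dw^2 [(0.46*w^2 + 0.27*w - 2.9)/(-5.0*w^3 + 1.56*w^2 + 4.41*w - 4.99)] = (-23.0*w^6 - 40.5*w^5 + 821.778*w^4 - 208.133912*w^3 - 281.972304*w^2 - 327.035688*w + 123.157222)/(125.0*w^9 - 117.0*w^8 - 294.246*w^7 + 576.841584*w^6 + 25.992972*w^5 - 714.763116*w^4 + 493.710603*w^3 + 174.605589*w^2 - 329.428323*w + 124.251499)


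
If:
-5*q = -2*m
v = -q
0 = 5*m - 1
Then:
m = 1/5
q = 2/25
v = -2/25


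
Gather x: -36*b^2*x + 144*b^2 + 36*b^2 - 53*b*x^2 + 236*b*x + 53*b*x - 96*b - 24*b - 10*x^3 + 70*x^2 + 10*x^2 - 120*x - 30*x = 180*b^2 - 120*b - 10*x^3 + x^2*(80 - 53*b) + x*(-36*b^2 + 289*b - 150)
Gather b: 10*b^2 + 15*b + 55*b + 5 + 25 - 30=10*b^2 + 70*b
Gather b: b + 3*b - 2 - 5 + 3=4*b - 4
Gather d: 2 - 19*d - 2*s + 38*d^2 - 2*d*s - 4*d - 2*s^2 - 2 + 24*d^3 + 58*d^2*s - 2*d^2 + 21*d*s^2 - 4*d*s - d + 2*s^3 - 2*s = 24*d^3 + d^2*(58*s + 36) + d*(21*s^2 - 6*s - 24) + 2*s^3 - 2*s^2 - 4*s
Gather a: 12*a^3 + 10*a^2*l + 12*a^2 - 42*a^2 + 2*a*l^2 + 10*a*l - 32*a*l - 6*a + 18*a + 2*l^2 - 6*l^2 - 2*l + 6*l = 12*a^3 + a^2*(10*l - 30) + a*(2*l^2 - 22*l + 12) - 4*l^2 + 4*l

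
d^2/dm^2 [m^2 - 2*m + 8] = 2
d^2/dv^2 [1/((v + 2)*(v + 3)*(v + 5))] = 2*(6*v^4 + 80*v^3 + 393*v^2 + 840*v + 661)/(v^9 + 30*v^8 + 393*v^7 + 2950*v^6 + 13983*v^5 + 43410*v^4 + 88291*v^3 + 113490*v^2 + 83700*v + 27000)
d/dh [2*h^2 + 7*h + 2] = 4*h + 7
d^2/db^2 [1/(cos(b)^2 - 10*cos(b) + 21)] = (-8*sin(b)^4 + 36*sin(b)^2 - 495*cos(b) + 15*cos(3*b) + 288)/(2*(cos(b) - 7)^3*(cos(b) - 3)^3)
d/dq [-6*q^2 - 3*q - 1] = -12*q - 3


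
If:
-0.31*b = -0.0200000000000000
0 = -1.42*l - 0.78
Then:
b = 0.06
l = -0.55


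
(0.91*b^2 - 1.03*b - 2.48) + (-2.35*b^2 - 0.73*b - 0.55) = -1.44*b^2 - 1.76*b - 3.03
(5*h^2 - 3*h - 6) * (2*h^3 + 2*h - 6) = 10*h^5 - 6*h^4 - 2*h^3 - 36*h^2 + 6*h + 36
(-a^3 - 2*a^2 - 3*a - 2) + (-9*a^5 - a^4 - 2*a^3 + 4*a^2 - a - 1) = -9*a^5 - a^4 - 3*a^3 + 2*a^2 - 4*a - 3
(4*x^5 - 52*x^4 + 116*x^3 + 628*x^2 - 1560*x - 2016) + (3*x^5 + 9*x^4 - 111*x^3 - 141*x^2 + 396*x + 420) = 7*x^5 - 43*x^4 + 5*x^3 + 487*x^2 - 1164*x - 1596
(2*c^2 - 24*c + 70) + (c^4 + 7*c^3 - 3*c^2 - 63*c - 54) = c^4 + 7*c^3 - c^2 - 87*c + 16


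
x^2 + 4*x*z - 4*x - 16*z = (x - 4)*(x + 4*z)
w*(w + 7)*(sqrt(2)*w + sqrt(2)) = sqrt(2)*w^3 + 8*sqrt(2)*w^2 + 7*sqrt(2)*w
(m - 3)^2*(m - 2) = m^3 - 8*m^2 + 21*m - 18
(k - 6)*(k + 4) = k^2 - 2*k - 24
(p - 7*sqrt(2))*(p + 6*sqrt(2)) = p^2 - sqrt(2)*p - 84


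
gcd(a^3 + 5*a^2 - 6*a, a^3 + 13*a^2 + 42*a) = a^2 + 6*a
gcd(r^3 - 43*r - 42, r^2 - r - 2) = r + 1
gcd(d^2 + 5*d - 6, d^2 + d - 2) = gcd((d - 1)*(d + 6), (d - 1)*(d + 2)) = d - 1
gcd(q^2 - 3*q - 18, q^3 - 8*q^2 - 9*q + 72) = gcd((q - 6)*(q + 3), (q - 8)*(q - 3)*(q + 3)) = q + 3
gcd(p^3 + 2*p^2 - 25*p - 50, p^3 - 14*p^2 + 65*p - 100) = p - 5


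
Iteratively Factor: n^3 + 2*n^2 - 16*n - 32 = (n + 2)*(n^2 - 16) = (n - 4)*(n + 2)*(n + 4)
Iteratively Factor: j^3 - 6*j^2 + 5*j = (j)*(j^2 - 6*j + 5) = j*(j - 1)*(j - 5)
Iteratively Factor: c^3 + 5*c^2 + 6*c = (c + 3)*(c^2 + 2*c) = c*(c + 3)*(c + 2)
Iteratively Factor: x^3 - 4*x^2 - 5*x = (x - 5)*(x^2 + x) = (x - 5)*(x + 1)*(x)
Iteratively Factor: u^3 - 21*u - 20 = (u - 5)*(u^2 + 5*u + 4) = (u - 5)*(u + 1)*(u + 4)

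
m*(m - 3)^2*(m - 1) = m^4 - 7*m^3 + 15*m^2 - 9*m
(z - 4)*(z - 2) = z^2 - 6*z + 8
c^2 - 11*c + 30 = (c - 6)*(c - 5)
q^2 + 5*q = q*(q + 5)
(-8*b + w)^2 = 64*b^2 - 16*b*w + w^2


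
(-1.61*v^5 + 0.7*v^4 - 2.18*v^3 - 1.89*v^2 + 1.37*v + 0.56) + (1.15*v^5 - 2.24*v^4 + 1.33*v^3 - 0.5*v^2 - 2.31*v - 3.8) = -0.46*v^5 - 1.54*v^4 - 0.85*v^3 - 2.39*v^2 - 0.94*v - 3.24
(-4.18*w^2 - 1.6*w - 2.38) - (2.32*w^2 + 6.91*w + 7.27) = -6.5*w^2 - 8.51*w - 9.65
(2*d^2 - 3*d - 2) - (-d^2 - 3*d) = 3*d^2 - 2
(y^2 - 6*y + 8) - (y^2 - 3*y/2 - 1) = 9 - 9*y/2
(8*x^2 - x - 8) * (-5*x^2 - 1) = -40*x^4 + 5*x^3 + 32*x^2 + x + 8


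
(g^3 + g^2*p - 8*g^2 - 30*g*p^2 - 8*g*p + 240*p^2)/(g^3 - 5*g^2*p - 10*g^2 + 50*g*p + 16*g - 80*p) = (g + 6*p)/(g - 2)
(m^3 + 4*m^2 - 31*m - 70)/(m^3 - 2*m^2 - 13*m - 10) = (m + 7)/(m + 1)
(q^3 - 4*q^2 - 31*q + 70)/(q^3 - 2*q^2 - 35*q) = (q - 2)/q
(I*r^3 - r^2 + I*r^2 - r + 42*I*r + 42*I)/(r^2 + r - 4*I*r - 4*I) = (I*r^2 - r + 42*I)/(r - 4*I)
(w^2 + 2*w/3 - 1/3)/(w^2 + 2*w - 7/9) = 3*(w + 1)/(3*w + 7)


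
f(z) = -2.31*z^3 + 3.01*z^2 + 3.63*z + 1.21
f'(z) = -6.93*z^2 + 6.02*z + 3.63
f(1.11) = 5.79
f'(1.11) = 1.77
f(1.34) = 5.92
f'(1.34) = -0.75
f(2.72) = -13.13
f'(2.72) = -31.27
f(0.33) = 2.65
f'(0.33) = 4.86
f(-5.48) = 451.86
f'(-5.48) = -237.47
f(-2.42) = 42.79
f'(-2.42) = -51.52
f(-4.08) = 193.39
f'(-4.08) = -136.29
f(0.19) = 1.99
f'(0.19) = 4.52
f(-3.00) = 79.78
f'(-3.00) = -76.80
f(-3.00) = 79.78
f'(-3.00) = -76.80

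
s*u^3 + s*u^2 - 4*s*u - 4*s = (u - 2)*(u + 2)*(s*u + s)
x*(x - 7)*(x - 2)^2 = x^4 - 11*x^3 + 32*x^2 - 28*x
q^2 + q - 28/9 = (q - 4/3)*(q + 7/3)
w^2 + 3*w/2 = w*(w + 3/2)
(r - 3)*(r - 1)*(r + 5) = r^3 + r^2 - 17*r + 15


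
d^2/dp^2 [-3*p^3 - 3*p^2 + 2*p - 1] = -18*p - 6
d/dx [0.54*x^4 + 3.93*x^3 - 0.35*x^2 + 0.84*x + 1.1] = 2.16*x^3 + 11.79*x^2 - 0.7*x + 0.84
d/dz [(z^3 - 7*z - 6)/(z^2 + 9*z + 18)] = (z^4 + 18*z^3 + 61*z^2 + 12*z - 72)/(z^4 + 18*z^3 + 117*z^2 + 324*z + 324)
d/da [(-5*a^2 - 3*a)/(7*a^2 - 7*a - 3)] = (56*a^2 + 30*a + 9)/(49*a^4 - 98*a^3 + 7*a^2 + 42*a + 9)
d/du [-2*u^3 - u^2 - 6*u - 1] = -6*u^2 - 2*u - 6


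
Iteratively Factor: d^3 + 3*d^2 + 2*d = (d + 1)*(d^2 + 2*d) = (d + 1)*(d + 2)*(d)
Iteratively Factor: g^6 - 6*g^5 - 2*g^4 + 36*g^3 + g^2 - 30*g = (g - 5)*(g^5 - g^4 - 7*g^3 + g^2 + 6*g) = (g - 5)*(g + 1)*(g^4 - 2*g^3 - 5*g^2 + 6*g) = (g - 5)*(g - 3)*(g + 1)*(g^3 + g^2 - 2*g) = g*(g - 5)*(g - 3)*(g + 1)*(g^2 + g - 2) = g*(g - 5)*(g - 3)*(g + 1)*(g + 2)*(g - 1)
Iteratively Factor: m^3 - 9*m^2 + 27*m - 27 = (m - 3)*(m^2 - 6*m + 9) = (m - 3)^2*(m - 3)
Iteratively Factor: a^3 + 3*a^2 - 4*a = (a)*(a^2 + 3*a - 4) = a*(a - 1)*(a + 4)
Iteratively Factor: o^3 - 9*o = (o + 3)*(o^2 - 3*o) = o*(o + 3)*(o - 3)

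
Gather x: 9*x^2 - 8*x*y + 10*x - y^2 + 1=9*x^2 + x*(10 - 8*y) - y^2 + 1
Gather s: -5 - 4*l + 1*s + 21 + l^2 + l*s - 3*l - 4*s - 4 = l^2 - 7*l + s*(l - 3) + 12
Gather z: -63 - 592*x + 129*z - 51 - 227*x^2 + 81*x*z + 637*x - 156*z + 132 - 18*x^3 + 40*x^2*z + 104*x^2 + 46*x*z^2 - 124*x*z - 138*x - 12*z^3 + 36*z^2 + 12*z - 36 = -18*x^3 - 123*x^2 - 93*x - 12*z^3 + z^2*(46*x + 36) + z*(40*x^2 - 43*x - 15) - 18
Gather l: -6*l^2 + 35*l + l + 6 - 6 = -6*l^2 + 36*l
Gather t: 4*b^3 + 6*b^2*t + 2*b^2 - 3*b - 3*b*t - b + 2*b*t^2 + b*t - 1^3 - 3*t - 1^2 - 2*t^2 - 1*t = 4*b^3 + 2*b^2 - 4*b + t^2*(2*b - 2) + t*(6*b^2 - 2*b - 4) - 2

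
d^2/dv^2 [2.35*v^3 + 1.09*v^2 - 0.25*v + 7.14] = 14.1*v + 2.18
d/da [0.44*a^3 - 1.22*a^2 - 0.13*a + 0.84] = 1.32*a^2 - 2.44*a - 0.13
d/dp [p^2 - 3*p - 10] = 2*p - 3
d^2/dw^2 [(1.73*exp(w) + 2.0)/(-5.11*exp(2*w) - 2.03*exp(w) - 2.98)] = (-45.173933*exp(4*w) - 190.950991*exp(3*w) + 95.824764*exp(2*w) + 124.046062*exp(w) - 3.264292)*exp(w)/(133.432831*exp(6*w) + 159.022689*exp(5*w) + 296.615571*exp(4*w) + 193.840031*exp(3*w) + 172.977378*exp(2*w) + 54.081636*exp(w) + 26.463592)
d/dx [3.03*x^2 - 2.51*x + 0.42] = 6.06*x - 2.51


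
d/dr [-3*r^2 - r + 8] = -6*r - 1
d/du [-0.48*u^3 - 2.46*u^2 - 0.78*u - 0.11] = -1.44*u^2 - 4.92*u - 0.78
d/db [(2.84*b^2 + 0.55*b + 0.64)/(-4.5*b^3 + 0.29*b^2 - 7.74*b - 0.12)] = (12.78*b^4 + 4.95*b^3 - 13.5011*b^2 - 1.0528*b + 4.8876)/(20.25*b^6 - 2.61*b^5 + 69.7441*b^4 - 3.4092*b^3 + 59.838*b^2 + 1.8576*b + 0.0144)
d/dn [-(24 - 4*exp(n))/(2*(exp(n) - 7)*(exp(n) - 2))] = 2*(-exp(2*n) + 12*exp(n) - 40)*exp(n)/(exp(4*n) - 18*exp(3*n) + 109*exp(2*n) - 252*exp(n) + 196)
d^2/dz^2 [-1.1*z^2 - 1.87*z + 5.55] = -2.20000000000000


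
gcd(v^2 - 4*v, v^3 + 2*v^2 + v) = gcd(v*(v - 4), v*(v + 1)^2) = v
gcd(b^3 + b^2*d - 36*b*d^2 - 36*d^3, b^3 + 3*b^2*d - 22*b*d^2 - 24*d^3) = b^2 + 7*b*d + 6*d^2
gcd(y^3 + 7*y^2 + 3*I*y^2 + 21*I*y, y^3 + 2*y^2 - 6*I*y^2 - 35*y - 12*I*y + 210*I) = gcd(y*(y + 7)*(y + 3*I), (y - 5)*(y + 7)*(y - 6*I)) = y + 7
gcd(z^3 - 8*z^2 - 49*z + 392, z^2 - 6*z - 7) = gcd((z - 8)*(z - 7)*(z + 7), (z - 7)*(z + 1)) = z - 7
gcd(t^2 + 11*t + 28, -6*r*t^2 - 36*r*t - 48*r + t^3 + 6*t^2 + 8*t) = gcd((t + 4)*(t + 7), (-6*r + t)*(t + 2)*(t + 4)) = t + 4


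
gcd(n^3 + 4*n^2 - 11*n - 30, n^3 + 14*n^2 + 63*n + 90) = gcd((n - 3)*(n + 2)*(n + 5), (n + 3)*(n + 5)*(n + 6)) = n + 5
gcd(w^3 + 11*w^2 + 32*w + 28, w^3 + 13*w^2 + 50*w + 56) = w^2 + 9*w + 14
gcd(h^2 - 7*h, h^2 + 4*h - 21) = 1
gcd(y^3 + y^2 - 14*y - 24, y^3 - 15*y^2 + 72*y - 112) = y - 4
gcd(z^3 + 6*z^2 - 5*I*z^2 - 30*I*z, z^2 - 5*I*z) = z^2 - 5*I*z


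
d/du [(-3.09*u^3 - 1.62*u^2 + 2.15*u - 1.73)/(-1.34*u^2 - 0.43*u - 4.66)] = (4.1406*u^4 + 2.6574*u^3 + 46.7758*u^2 + 10.462*u - 10.7629)/(1.7956*u^4 + 1.1524*u^3 + 12.6737*u^2 + 4.0076*u + 21.7156)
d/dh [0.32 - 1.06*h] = -1.06000000000000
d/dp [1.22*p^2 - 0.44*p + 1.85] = 2.44*p - 0.44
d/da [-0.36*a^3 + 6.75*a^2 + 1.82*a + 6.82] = -1.08*a^2 + 13.5*a + 1.82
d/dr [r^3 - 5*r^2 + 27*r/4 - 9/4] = 3*r^2 - 10*r + 27/4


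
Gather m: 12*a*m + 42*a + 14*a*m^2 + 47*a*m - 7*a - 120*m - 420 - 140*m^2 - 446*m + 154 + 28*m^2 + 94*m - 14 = 35*a + m^2*(14*a - 112) + m*(59*a - 472) - 280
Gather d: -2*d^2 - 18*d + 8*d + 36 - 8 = -2*d^2 - 10*d + 28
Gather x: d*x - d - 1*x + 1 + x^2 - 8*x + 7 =-d + x^2 + x*(d - 9) + 8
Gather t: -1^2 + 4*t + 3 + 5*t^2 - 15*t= 5*t^2 - 11*t + 2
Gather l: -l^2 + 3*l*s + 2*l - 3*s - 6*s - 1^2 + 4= -l^2 + l*(3*s + 2) - 9*s + 3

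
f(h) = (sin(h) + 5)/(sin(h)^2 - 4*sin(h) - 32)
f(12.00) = -0.15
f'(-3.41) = 0.01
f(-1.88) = -0.15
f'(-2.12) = 0.00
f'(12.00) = -0.00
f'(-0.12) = -0.01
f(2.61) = -0.16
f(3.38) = -0.15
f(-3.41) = -0.16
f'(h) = (-2*sin(h)*cos(h) + 4*cos(h))*(sin(h) + 5)/(sin(h)^2 - 4*sin(h) - 32)^2 + cos(h)/(sin(h)^2 - 4*sin(h) - 32)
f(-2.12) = -0.15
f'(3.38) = 0.01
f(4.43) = -0.15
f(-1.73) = -0.15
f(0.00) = -0.16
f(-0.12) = -0.15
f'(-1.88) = 0.00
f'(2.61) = 0.01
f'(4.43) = 0.00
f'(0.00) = -0.01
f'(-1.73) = 0.00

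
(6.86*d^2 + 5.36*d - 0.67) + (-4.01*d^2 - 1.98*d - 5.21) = 2.85*d^2 + 3.38*d - 5.88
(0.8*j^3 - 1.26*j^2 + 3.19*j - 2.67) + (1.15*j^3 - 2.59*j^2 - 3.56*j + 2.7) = 1.95*j^3 - 3.85*j^2 - 0.37*j + 0.0300000000000002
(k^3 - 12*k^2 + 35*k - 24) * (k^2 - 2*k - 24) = k^5 - 14*k^4 + 35*k^3 + 194*k^2 - 792*k + 576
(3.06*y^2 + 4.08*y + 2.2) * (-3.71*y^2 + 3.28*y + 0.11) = -11.3526*y^4 - 5.1*y^3 + 5.557*y^2 + 7.6648*y + 0.242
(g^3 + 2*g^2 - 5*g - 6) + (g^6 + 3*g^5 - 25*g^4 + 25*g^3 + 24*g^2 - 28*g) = g^6 + 3*g^5 - 25*g^4 + 26*g^3 + 26*g^2 - 33*g - 6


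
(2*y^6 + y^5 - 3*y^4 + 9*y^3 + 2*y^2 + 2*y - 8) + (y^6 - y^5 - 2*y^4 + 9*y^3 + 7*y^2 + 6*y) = 3*y^6 - 5*y^4 + 18*y^3 + 9*y^2 + 8*y - 8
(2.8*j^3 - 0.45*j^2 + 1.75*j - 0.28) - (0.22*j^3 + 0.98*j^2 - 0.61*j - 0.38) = 2.58*j^3 - 1.43*j^2 + 2.36*j + 0.1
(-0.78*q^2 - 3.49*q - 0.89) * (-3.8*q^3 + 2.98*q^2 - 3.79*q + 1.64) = 2.964*q^5 + 10.9376*q^4 - 4.062*q^3 + 9.2957*q^2 - 2.3505*q - 1.4596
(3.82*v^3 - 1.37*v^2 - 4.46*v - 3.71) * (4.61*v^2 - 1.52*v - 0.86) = 17.6102*v^5 - 12.1221*v^4 - 21.7634*v^3 - 9.1457*v^2 + 9.4748*v + 3.1906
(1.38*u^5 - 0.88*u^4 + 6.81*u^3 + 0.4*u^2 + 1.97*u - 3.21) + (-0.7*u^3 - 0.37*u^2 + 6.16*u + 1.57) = 1.38*u^5 - 0.88*u^4 + 6.11*u^3 + 0.03*u^2 + 8.13*u - 1.64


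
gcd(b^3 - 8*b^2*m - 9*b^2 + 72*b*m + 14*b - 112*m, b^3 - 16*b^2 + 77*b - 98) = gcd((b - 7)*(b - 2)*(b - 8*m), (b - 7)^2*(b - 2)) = b^2 - 9*b + 14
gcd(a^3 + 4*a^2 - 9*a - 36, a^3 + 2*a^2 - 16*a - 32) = a + 4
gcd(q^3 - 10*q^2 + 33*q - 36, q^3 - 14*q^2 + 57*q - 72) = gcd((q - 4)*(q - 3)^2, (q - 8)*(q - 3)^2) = q^2 - 6*q + 9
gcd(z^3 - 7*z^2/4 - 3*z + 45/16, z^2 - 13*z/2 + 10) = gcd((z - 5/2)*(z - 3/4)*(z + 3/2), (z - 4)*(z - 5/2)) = z - 5/2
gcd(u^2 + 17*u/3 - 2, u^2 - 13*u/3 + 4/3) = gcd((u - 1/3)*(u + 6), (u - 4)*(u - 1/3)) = u - 1/3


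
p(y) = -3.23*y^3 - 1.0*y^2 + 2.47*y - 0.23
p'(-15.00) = -2147.78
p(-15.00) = 10638.97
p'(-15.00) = -2147.78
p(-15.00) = 10638.97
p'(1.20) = -13.88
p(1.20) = -4.29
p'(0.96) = -8.38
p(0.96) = -1.64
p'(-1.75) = -23.71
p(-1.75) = 9.70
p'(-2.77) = -66.34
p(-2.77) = 53.91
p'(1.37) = -18.46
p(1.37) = -7.03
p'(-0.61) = 0.08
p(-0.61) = -1.38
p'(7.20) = -514.26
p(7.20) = -1239.88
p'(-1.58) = -18.56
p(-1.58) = 6.11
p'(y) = -9.69*y^2 - 2.0*y + 2.47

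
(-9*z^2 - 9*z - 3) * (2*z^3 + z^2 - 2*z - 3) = -18*z^5 - 27*z^4 + 3*z^3 + 42*z^2 + 33*z + 9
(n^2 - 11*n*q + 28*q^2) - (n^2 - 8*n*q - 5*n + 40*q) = -3*n*q + 5*n + 28*q^2 - 40*q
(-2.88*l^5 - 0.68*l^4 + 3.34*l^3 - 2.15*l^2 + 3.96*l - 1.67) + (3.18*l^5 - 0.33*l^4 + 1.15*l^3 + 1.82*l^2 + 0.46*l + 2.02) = 0.3*l^5 - 1.01*l^4 + 4.49*l^3 - 0.33*l^2 + 4.42*l + 0.35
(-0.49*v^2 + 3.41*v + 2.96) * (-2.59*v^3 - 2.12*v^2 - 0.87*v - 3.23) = 1.2691*v^5 - 7.7931*v^4 - 14.4693*v^3 - 7.6592*v^2 - 13.5895*v - 9.5608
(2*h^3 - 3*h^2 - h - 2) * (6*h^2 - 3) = 12*h^5 - 18*h^4 - 12*h^3 - 3*h^2 + 3*h + 6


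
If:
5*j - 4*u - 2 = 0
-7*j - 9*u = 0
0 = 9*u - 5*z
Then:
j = 18/73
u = -14/73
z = -126/365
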